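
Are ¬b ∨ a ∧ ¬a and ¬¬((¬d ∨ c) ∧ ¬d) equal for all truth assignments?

E1: ¬b ∨ a ∧ ¬a
    = ¬b   — complement / identity
E2: ¬¬((¬d ∨ c) ∧ ¬d)
    = ¬¬¬d   — absorption
    = ¬d   — double negation
These differ: at a=0, b=1, c=0, d=0, E1 = 0 but E2 = 1.

No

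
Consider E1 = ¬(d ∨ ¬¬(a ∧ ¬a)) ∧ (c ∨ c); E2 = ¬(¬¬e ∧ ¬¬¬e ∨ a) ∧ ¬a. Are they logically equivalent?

E1: ¬(d ∨ ¬¬(a ∧ ¬a)) ∧ (c ∨ c)
    = ¬(d ∨ a ∧ ¬a) ∧ (c ∨ c)   (double negation)
    = ¬(d ∨ a ∧ ¬a) ∧ c   (idempotence)
    = ¬d ∧ c   (complement / identity)
E2: ¬(¬¬e ∧ ¬¬¬e ∨ a) ∧ ¬a
    = ¬(e ∧ ¬¬¬e ∨ a) ∧ ¬a   (double negation)
    = ¬(e ∧ ¬e ∨ a) ∧ ¬a   (double negation)
    = ¬a ∧ ¬a   (complement / identity)
    = ¬a   (idempotence)
These differ: at a=0, c=0, d=1, e=0, E1 = 0 but E2 = 1.

No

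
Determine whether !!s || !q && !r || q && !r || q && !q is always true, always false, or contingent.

contingent

!!s || !q && !r || q && !r || q && !q
= !!s || !r || q && !q
= !!s || !r
= s || !r
This depends on r, s, so it is not a constant.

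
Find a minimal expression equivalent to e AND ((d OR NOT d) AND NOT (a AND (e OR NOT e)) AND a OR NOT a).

e AND ((d OR NOT d) AND NOT (a AND (e OR NOT e)) AND a OR NOT a)
= e AND (NOT (a AND (e OR NOT e)) AND a OR NOT a)   — complement / identity
= e AND (NOT a AND a OR NOT a)   — complement / identity
= e AND NOT a   — complement / identity

e AND NOT a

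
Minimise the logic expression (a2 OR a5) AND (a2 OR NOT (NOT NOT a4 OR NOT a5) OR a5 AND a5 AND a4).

(a2 OR a5) AND (a2 OR NOT (NOT NOT a4 OR NOT a5) OR a5 AND a5 AND a4)
= (a2 OR a5) AND (a2 OR NOT (NOT NOT a4 OR NOT a5) OR a5 AND a4)   [idempotence]
= (a2 OR a5) AND (a2 OR NOT a4 AND a5 OR a5 AND a4)   [De Morgan]
= (a2 OR a5) AND (a2 OR a5)   [distribution]
= a2 OR a5   [idempotence]

a2 OR a5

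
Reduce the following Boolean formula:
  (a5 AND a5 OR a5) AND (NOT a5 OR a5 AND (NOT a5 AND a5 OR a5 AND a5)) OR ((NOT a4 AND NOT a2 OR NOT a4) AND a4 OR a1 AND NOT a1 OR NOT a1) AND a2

a5 OR NOT a1 AND a2

(a5 AND a5 OR a5) AND (NOT a5 OR a5 AND (NOT a5 AND a5 OR a5 AND a5)) OR ((NOT a4 AND NOT a2 OR NOT a4) AND a4 OR a1 AND NOT a1 OR NOT a1) AND a2
= (a5 AND a5 OR a5) AND (NOT a5 OR a5 AND (NOT a5 AND a5 OR a5 AND a5)) OR (NOT a4 AND a4 OR a1 AND NOT a1 OR NOT a1) AND a2   (absorption)
= (a5 AND a5 OR a5) AND (NOT a5 OR a5 AND a5) OR (NOT a4 AND a4 OR a1 AND NOT a1 OR NOT a1) AND a2   (distribution)
= (a5 AND a5 OR a5) AND (NOT a5 OR a5 AND a5) OR (NOT a4 AND a4 OR NOT a1) AND a2   (complement / identity)
= (a5 AND a5 OR a5) AND (NOT a5 OR a5 AND a5) OR NOT a1 AND a2   (complement / identity)
= a5 AND a5 OR a5 AND NOT a5 OR NOT a1 AND a2   (distribution)
= a5 OR NOT a1 AND a2   (distribution)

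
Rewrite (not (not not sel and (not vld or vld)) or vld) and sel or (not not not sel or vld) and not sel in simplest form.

not sel or vld

(not (not not sel and (not vld or vld)) or vld) and sel or (not not not sel or vld) and not sel
= (not not not sel or vld) and sel or (not not not sel or vld) and not sel   — complement / identity
= not not not sel or vld   — distribution
= not sel or vld   — double negation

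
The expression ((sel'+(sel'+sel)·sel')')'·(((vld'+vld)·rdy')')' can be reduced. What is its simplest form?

sel'·rdy'

((sel'+(sel'+sel)·sel')')'·(((vld'+vld)·rdy')')'
= ((sel'+sel')')'·(((vld'+vld)·rdy')')'   [complement / identity]
= ((sel'+sel')')'·((rdy')')'   [complement / identity]
= ((sel')')'·((rdy')')'   [idempotence]
= sel'·((rdy')')'   [double negation]
= sel'·rdy'   [double negation]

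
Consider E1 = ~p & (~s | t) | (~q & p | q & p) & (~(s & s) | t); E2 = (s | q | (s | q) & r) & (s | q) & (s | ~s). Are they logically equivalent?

No

E1: ~p & (~s | t) | (~q & p | q & p) & (~(s & s) | t)
    = ~p & (~s | t) | p & (~(s & s) | t)   — distribution
    = ~p & (~s | t) | p & (~s | t)   — idempotence
    = ~s | t   — distribution
E2: (s | q | (s | q) & r) & (s | q) & (s | ~s)
    = (s | q) & (s | q) & (s | ~s)   — absorption
    = (s | q) & (s | q)   — complement / identity
    = s | q   — idempotence
These differ: at p=0, q=0, r=0, s=1, t=0, E1 = 0 but E2 = 1.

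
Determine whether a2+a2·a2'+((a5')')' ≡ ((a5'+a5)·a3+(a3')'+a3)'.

E1: a2+a2·a2'+((a5')')'
    = a2+((a5')')'   — complement / identity
    = a2+a5'   — double negation
E2: ((a5'+a5)·a3+(a3')'+a3)'
    = ((a5'+a5)·a3+a3+a3)'   — double negation
    = (a3+a3+a3)'   — complement / identity
    = (a3+a3)'   — idempotence
    = a3'   — idempotence
These differ: at a2=0, a3=1, a5=0, E1 = 1 but E2 = 0.

No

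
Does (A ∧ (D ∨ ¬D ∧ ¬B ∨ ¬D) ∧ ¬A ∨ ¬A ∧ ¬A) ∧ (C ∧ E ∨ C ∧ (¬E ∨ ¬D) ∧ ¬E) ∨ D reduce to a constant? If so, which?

(A ∧ (D ∨ ¬D ∧ ¬B ∨ ¬D) ∧ ¬A ∨ ¬A ∧ ¬A) ∧ (C ∧ E ∨ C ∧ (¬E ∨ ¬D) ∧ ¬E) ∨ D
= (A ∧ (D ∨ ¬D) ∧ ¬A ∨ ¬A ∧ ¬A) ∧ (C ∧ E ∨ C ∧ (¬E ∨ ¬D) ∧ ¬E) ∨ D
= (A ∧ ¬A ∨ ¬A ∧ ¬A) ∧ (C ∧ E ∨ C ∧ (¬E ∨ ¬D) ∧ ¬E) ∨ D
= ¬A ∧ (C ∧ E ∨ C ∧ (¬E ∨ ¬D) ∧ ¬E) ∨ D
= ¬A ∧ (C ∧ E ∨ C ∧ ¬E) ∨ D
= ¬A ∧ C ∨ D
This depends on A, C, D, so it is not a constant.

no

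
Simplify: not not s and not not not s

False

not not s and not not not s
= not not s and not s   (double negation)
= s and not s   (double negation)
= False   (complement)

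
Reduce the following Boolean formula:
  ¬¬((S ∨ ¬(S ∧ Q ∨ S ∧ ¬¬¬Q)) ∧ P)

P

¬¬((S ∨ ¬(S ∧ Q ∨ S ∧ ¬¬¬Q)) ∧ P)
= ¬¬((S ∨ ¬(S ∧ Q ∨ S ∧ ¬Q)) ∧ P)   — double negation
= ¬¬((S ∨ ¬S) ∧ P)   — distribution
= (S ∨ ¬S) ∧ P   — double negation
= P   — complement / identity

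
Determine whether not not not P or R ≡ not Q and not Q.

No

E1: not not not P or R
    = not P or R   [double negation]
E2: not Q and not Q
    = not Q   [idempotence]
These differ: at P=0, Q=1, R=0, E1 = 1 but E2 = 0.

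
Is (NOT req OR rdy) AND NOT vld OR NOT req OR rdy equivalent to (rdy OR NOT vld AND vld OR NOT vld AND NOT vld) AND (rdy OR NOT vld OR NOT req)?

No

E1: (NOT req OR rdy) AND NOT vld OR NOT req OR rdy
    = NOT req OR rdy   [absorption]
E2: (rdy OR NOT vld AND vld OR NOT vld AND NOT vld) AND (rdy OR NOT vld OR NOT req)
    = (rdy OR NOT vld) AND (rdy OR NOT vld OR NOT req)   [distribution]
    = rdy OR NOT vld   [absorption]
These differ: at rdy=0, req=0, vld=1, E1 = 1 but E2 = 0.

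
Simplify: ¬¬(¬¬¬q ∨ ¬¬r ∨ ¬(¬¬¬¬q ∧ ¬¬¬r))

¬¬(¬¬¬q ∨ ¬¬r ∨ ¬(¬¬¬¬q ∧ ¬¬¬r))
= ¬¬(¬¬¬q ∨ ¬¬r ∨ ¬¬¬q ∨ ¬¬r)   — De Morgan
= ¬¬(¬¬¬q ∨ ¬¬r)   — idempotence
= ¬(¬¬q ∧ ¬r)   — De Morgan
= ¬q ∨ r   — De Morgan

¬q ∨ r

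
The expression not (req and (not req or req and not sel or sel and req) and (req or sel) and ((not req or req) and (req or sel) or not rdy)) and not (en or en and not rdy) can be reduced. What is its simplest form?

not req and not en

not (req and (not req or req and not sel or sel and req) and (req or sel) and ((not req or req) and (req or sel) or not rdy)) and not (en or en and not rdy)
= not (req and (not req or req) and (req or sel) and ((not req or req) and (req or sel) or not rdy)) and not (en or en and not rdy)
= not (req and (not req or req) and (req or sel) and ((not req or req) and (req or sel) or not rdy)) and not en
= not (req and (not req or req) and (req or sel)) and not en
= not (req and (req or sel)) and not en
= not req and not en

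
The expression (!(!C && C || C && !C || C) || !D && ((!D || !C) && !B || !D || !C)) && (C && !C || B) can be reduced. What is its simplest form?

(!C || !D) && B

(!(!C && C || C && !C || C) || !D && ((!D || !C) && !B || !D || !C)) && (C && !C || B)
= (!(!C && C || C && !C || C) || !D && ((!D || !C) && !B || !D || !C)) && B   — complement / identity
= (!(!C && C || C && !C || C) || !D && (!D || !C)) && B   — absorption
= (!(!C && C || C) || !D && (!D || !C)) && B   — complement / identity
= (!(!C && C || C) || !D) && B   — absorption
= (!C || !D) && B   — complement / identity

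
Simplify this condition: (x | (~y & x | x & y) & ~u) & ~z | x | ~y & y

x

(x | (~y & x | x & y) & ~u) & ~z | x | ~y & y
= (x | x & ~u) & ~z | x | ~y & y   (distribution)
= (x | x & ~u) & ~z | x   (complement / identity)
= x & ~z | x   (absorption)
= x   (absorption)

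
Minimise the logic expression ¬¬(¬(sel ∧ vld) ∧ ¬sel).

¬sel

¬¬(¬(sel ∧ vld) ∧ ¬sel)
= ¬(sel ∧ vld ∨ sel)   (De Morgan)
= ¬sel   (absorption)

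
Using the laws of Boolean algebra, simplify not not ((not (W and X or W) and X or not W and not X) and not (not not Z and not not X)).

not W and (not Z or not X)

not not ((not (W and X or W) and X or not W and not X) and not (not not Z and not not X))
= not not ((not W and X or not W and not X) and not (not not Z and not not X))
= not not (not W and not (not not Z and not not X))
= not not (not W and (not Z or not X))
= not W and (not Z or not X)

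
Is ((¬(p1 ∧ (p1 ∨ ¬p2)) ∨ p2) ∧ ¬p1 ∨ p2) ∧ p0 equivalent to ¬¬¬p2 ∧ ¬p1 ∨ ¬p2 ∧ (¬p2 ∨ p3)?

No

E1: ((¬(p1 ∧ (p1 ∨ ¬p2)) ∨ p2) ∧ ¬p1 ∨ p2) ∧ p0
    = ((¬p1 ∨ p2) ∧ ¬p1 ∨ p2) ∧ p0   — absorption
    = (¬p1 ∨ p2) ∧ p0   — absorption
E2: ¬¬¬p2 ∧ ¬p1 ∨ ¬p2 ∧ (¬p2 ∨ p3)
    = ¬¬¬p2 ∧ ¬p1 ∨ ¬p2   — absorption
    = ¬p2 ∧ ¬p1 ∨ ¬p2   — double negation
    = ¬p2   — absorption
These differ: at p0=0, p1=0, p2=0, p3=0, E1 = 0 but E2 = 1.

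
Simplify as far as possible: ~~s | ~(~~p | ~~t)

s | ~p & ~t

~~s | ~(~~p | ~~t)
= s | ~(~~p | ~~t)   — double negation
= s | ~p & ~t   — De Morgan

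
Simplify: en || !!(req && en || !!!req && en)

en

en || !!(req && en || !!!req && en)
= en || !!(req && en || !req && en)   [double negation]
= en || !!en   [distribution]
= en || en   [double negation]
= en   [idempotence]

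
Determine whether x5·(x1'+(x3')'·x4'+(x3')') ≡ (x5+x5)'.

E1: x5·(x1'+(x3')'·x4'+(x3')')
    = x5·(x1'+(x3')')   [absorption]
    = x5·(x1'+x3)   [double negation]
E2: (x5+x5)'
    = x5'   [idempotence]
These differ: at x1=0, x3=0, x4=0, x5=0, E1 = 0 but E2 = 1.

No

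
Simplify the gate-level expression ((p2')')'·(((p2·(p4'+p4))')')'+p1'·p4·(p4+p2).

((p2')')'·(((p2·(p4'+p4))')')'+p1'·p4·(p4+p2)
= ((p2')')'·(((p2·(p4'+p4))')')'+p1'·p4
= ((p2')')'·((p2')')'+p1'·p4
= ((p2')')'+p1'·p4
= p2'+p1'·p4

p2'+p1'·p4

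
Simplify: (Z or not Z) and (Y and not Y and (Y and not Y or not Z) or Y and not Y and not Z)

False

(Z or not Z) and (Y and not Y and (Y and not Y or not Z) or Y and not Y and not Z)
= (Z or not Z) and (Y and not Y or Y and not Y and not Z)   [absorption]
= Y and not Y or Y and not Y and not Z   [complement / identity]
= Y and not Y   [absorption]
= False   [complement]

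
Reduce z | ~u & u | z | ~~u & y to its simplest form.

z | ~u & u | z | ~~u & y
= z | ~u & u | z | u & y
= z | z | u & y
= z | u & y

z | u & y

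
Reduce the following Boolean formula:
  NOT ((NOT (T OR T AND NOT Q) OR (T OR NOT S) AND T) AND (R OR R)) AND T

NOT R AND T

NOT ((NOT (T OR T AND NOT Q) OR (T OR NOT S) AND T) AND (R OR R)) AND T
= NOT ((NOT (T OR T AND NOT Q) OR (T OR NOT S) AND T) AND R) AND T   [idempotence]
= NOT ((NOT (T OR T AND NOT Q) OR T) AND R) AND T   [absorption]
= NOT ((NOT T OR T) AND R) AND T   [absorption]
= NOT R AND T   [complement / identity]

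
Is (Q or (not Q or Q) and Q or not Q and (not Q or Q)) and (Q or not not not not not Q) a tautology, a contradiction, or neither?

(Q or (not Q or Q) and Q or not Q and (not Q or Q)) and (Q or not not not not not Q)
= (Q or (not Q or Q) and Q or not Q and (not Q or Q)) and (Q or not not not Q)   — double negation
= (Q or not Q or Q) and (Q or not not not Q)   — distribution
= (not Q or Q) and not not not Q or Q   — distribution
= (not Q or Q) and not Q or Q   — double negation
= not Q or Q   — complement / identity
= True   — complement

tautology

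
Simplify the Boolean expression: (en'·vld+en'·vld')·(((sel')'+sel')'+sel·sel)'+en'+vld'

en'+vld'

(en'·vld+en'·vld')·(((sel')'+sel')'+sel·sel)'+en'+vld'
= (en'·vld+en'·vld')·(sel'·sel+sel·sel)'+en'+vld'
= (en'·vld+en'·vld')·sel'+en'+vld'
= en'·sel'+en'+vld'
= en'+vld'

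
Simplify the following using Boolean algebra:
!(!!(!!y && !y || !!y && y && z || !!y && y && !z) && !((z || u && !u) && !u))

!(!!(!!y && !y || !!y && y && z || !!y && y && !z) && !((z || u && !u) && !u))
= !(!!(!!y && !y || !!y && y) && !((z || u && !u) && !u))   [distribution]
= !(!!(!!y && !y || !!y && y) && !(z && !u))   [complement / identity]
= !(!!!!y && !(z && !u))   [distribution]
= !(!!y && !(z && !u))   [double negation]
= !y || z && !u   [De Morgan]

!y || z && !u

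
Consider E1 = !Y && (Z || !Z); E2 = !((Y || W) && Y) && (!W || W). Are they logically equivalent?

E1: !Y && (Z || !Z)
    = !Y   (complement / identity)
E2: !((Y || W) && Y) && (!W || W)
    = !((Y || W) && Y)   (complement / identity)
    = !Y   (absorption)
Both reduce to !Y, so they are equivalent.

Yes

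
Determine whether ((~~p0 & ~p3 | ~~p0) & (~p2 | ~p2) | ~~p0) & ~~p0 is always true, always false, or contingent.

((~~p0 & ~p3 | ~~p0) & (~p2 | ~p2) | ~~p0) & ~~p0
= (~~p0 & (~p2 | ~p2) | ~~p0) & ~~p0   [absorption]
= (~~p0 & ~p2 | ~~p0) & ~~p0   [idempotence]
= ~~p0 & ~~p0   [absorption]
= ~~p0   [idempotence]
= p0   [double negation]
This depends on p0, so it is not a constant.

contingent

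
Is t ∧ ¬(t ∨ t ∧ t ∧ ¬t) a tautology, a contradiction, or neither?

contradiction

t ∧ ¬(t ∨ t ∧ t ∧ ¬t)
= t ∧ ¬(t ∨ t ∧ ¬t)   — idempotence
= t ∧ ¬t   — complement / identity
= False   — complement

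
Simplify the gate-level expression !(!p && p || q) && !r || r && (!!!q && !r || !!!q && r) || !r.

!q || !r

!(!p && p || q) && !r || r && (!!!q && !r || !!!q && r) || !r
= !(!p && p || q) && !r || r && !!!q || !r
= !q && !r || r && !!!q || !r
= !q && !r || r && !q || !r
= !q || !r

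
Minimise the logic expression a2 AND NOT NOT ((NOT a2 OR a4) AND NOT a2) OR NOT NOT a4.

a2 AND NOT NOT ((NOT a2 OR a4) AND NOT a2) OR NOT NOT a4
= a2 AND NOT NOT NOT a2 OR NOT NOT a4   [absorption]
= a2 AND NOT a2 OR NOT NOT a4   [double negation]
= NOT NOT a4   [complement / identity]
= a4   [double negation]

a4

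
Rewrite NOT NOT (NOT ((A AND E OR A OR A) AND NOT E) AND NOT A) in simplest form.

NOT NOT (NOT ((A AND E OR A OR A) AND NOT E) AND NOT A)
= NOT ((A AND E OR A OR A) AND NOT E OR A)   — De Morgan
= NOT ((A AND E OR A) AND NOT E OR A)   — idempotence
= NOT (A AND NOT E OR A)   — absorption
= NOT A   — absorption

NOT A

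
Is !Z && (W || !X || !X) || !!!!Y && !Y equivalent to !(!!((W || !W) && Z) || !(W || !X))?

E1: !Z && (W || !X || !X) || !!!!Y && !Y
    = !Z && (W || !X) || !!!!Y && !Y
    = !Z && (W || !X) || !!Y && !Y
    = !Z && (W || !X) || Y && !Y
    = !Z && (W || !X)
E2: !(!!((W || !W) && Z) || !(W || !X))
    = !((W || !W) && Z) && (W || !X)
    = !Z && (W || !X)
Both reduce to !Z && (W || !X), so they are equivalent.

Yes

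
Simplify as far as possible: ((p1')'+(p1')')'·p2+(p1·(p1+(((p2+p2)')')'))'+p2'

((p1')'+(p1')')'·p2+(p1·(p1+(((p2+p2)')')'))'+p2'
= ((p1')'+(p1')')'·p2+(p1·(p1+((p2')')'))'+p2'   [idempotence]
= ((p1')'+(p1')')'·p2+(p1·(p1+p2'))'+p2'   [double negation]
= ((p1')'+(p1')')'·p2+p1'+p2'   [absorption]
= ((p1')')'·p2+p1'+p2'   [idempotence]
= p1'·p2+p1'+p2'   [double negation]
= p1'+p2'   [absorption]

p1'+p2'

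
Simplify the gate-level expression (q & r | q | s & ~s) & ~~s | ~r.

(q & r | q | s & ~s) & ~~s | ~r
= (q & r | q) & ~~s | ~r   (complement / identity)
= q & ~~s | ~r   (absorption)
= q & s | ~r   (double negation)

q & s | ~r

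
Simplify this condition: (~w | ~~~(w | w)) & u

~w & u

(~w | ~~~(w | w)) & u
= (~w | ~~~w) & u   — idempotence
= (~w | ~w) & u   — double negation
= ~w & u   — idempotence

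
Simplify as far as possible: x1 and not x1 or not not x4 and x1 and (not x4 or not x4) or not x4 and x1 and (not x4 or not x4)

x1 and not x4

x1 and not x1 or not not x4 and x1 and (not x4 or not x4) or not x4 and x1 and (not x4 or not x4)
= x1 and not x1 or x4 and x1 and (not x4 or not x4) or not x4 and x1 and (not x4 or not x4)   [double negation]
= x1 and not x1 or x1 and (not x4 or not x4)   [distribution]
= x1 and (not x4 or not x4)   [complement / identity]
= x1 and not x4   [idempotence]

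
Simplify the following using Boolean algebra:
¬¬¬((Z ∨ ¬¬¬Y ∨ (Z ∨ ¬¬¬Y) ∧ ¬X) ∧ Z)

¬Z

¬¬¬((Z ∨ ¬¬¬Y ∨ (Z ∨ ¬¬¬Y) ∧ ¬X) ∧ Z)
= ¬¬¬((Z ∨ ¬¬¬Y) ∧ Z)   — absorption
= ¬¬¬((Z ∨ ¬Y) ∧ Z)   — double negation
= ¬¬¬Z   — absorption
= ¬Z   — double negation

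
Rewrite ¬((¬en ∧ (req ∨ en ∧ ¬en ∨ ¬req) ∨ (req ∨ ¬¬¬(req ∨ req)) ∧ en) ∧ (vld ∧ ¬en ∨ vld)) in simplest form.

¬((¬en ∧ (req ∨ en ∧ ¬en ∨ ¬req) ∨ (req ∨ ¬¬¬(req ∨ req)) ∧ en) ∧ (vld ∧ ¬en ∨ vld))
= ¬((¬en ∧ (req ∨ en ∧ ¬en ∨ ¬req) ∨ (req ∨ ¬¬¬req) ∧ en) ∧ (vld ∧ ¬en ∨ vld))   (idempotence)
= ¬((¬en ∧ (req ∨ ¬req) ∨ (req ∨ ¬¬¬req) ∧ en) ∧ (vld ∧ ¬en ∨ vld))   (complement / identity)
= ¬((¬en ∧ (req ∨ ¬req) ∨ (req ∨ ¬req) ∧ en) ∧ (vld ∧ ¬en ∨ vld))   (double negation)
= ¬((¬en ∧ (req ∨ ¬req) ∨ (req ∨ ¬req) ∧ en) ∧ vld)   (absorption)
= ¬((req ∨ ¬req) ∧ vld)   (distribution)
= ¬vld   (complement / identity)

¬vld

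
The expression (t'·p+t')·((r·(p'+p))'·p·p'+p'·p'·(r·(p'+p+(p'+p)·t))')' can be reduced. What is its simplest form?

t'·(r+p)

(t'·p+t')·((r·(p'+p))'·p·p'+p'·p'·(r·(p'+p+(p'+p)·t))')'
= t'·((r·(p'+p))'·p·p'+p'·p'·(r·(p'+p+(p'+p)·t))')'   [absorption]
= t'·((r·(p'+p))'·p·p'+p'·p'·(r·(p'+p))')'   [absorption]
= t'·((r·(p'+p))'·(p·p'+p'·p'))'   [distribution]
= t'·((r·(p'+p))'·p')'   [distribution]
= t'·(r·(p'+p)+p)   [De Morgan]
= t'·(r+p)   [complement / identity]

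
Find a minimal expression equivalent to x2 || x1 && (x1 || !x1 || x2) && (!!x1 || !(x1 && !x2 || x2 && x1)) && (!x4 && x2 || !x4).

x2 || x1 && !x4

x2 || x1 && (x1 || !x1 || x2) && (!!x1 || !(x1 && !x2 || x2 && x1)) && (!x4 && x2 || !x4)
= x2 || x1 && (x1 || !x1 || x2) && (!!x1 || !(x1 && !x2 || x2 && x1)) && !x4   (absorption)
= x2 || x1 && (x1 || !x1 || x2) && (x1 || !(x1 && !x2 || x2 && x1)) && !x4   (double negation)
= x2 || x1 && (x1 || !x1 || x2) && (x1 || !x1) && !x4   (distribution)
= x2 || x1 && (x1 || !x1) && !x4   (absorption)
= x2 || x1 && !x4   (complement / identity)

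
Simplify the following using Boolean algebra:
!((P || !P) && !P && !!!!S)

P || !S

!((P || !P) && !P && !!!!S)
= !(!P && !!!!S)   [complement / identity]
= P || !!!S   [De Morgan]
= P || !S   [double negation]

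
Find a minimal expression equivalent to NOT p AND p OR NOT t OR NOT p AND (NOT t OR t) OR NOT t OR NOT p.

NOT t OR NOT p

NOT p AND p OR NOT t OR NOT p AND (NOT t OR t) OR NOT t OR NOT p
= NOT t OR NOT p AND (NOT t OR t) OR NOT t OR NOT p   — complement / identity
= NOT t OR NOT p OR NOT t OR NOT p   — complement / identity
= NOT t OR NOT p   — idempotence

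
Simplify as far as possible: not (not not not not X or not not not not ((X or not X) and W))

not X and not W

not (not not not not X or not not not not ((X or not X) and W))
= not (not not not not X or not not not not W)   (complement / identity)
= not not not X and not not not W   (De Morgan)
= not X and not not not W   (double negation)
= not X and not W   (double negation)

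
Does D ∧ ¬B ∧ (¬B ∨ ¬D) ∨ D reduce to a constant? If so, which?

D ∧ ¬B ∧ (¬B ∨ ¬D) ∨ D
= D ∧ ¬B ∨ D   (absorption)
= D   (absorption)
This depends on D, so it is not a constant.

no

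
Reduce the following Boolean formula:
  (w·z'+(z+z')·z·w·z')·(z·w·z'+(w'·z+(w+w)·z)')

w·z'

(w·z'+(z+z')·z·w·z')·(z·w·z'+(w'·z+(w+w)·z)')
= (w·z'+(z+z')·z·w·z')·(z·w·z'+(w'·z+w·z)')
= (w·z'+(z+z')·z·w·z')·(z·w·z'+z')
= (w·z'+z·w·z')·(z·w·z'+z')
= z·w·z'+w·z'·z'
= w·z'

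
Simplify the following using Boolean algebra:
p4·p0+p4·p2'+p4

p4

p4·p0+p4·p2'+p4
= p4·p0+p4
= p4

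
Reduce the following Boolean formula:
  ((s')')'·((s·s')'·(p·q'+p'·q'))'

s'·q

((s')')'·((s·s')'·(p·q'+p'·q'))'
= ((s')')'·((s·s')'·q')'   (distribution)
= ((s')')'·(s·s'+q)   (De Morgan)
= s'·(s·s'+q)   (double negation)
= s'·q   (complement / identity)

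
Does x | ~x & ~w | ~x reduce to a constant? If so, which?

x | ~x & ~w | ~x
= x | ~x   (absorption)
= 1   (complement)

yes, True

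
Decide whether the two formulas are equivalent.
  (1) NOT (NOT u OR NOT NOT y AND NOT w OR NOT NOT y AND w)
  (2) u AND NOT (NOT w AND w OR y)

Yes

E1: NOT (NOT u OR NOT NOT y AND NOT w OR NOT NOT y AND w)
    = NOT (NOT u OR NOT NOT y)   (distribution)
    = u AND NOT y   (De Morgan)
E2: u AND NOT (NOT w AND w OR y)
    = u AND NOT y   (complement / identity)
Both reduce to u AND NOT y, so they are equivalent.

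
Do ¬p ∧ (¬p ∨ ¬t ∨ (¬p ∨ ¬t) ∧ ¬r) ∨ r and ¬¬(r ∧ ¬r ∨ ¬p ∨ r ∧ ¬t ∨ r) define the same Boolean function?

E1: ¬p ∧ (¬p ∨ ¬t ∨ (¬p ∨ ¬t) ∧ ¬r) ∨ r
    = ¬p ∧ (¬p ∨ ¬t) ∨ r
    = ¬p ∨ r
E2: ¬¬(r ∧ ¬r ∨ ¬p ∨ r ∧ ¬t ∨ r)
    = ¬¬(r ∧ ¬r ∨ ¬p ∨ r)
    = r ∧ ¬r ∨ ¬p ∨ r
    = ¬p ∨ r
Both reduce to ¬p ∨ r, so they are equivalent.

Yes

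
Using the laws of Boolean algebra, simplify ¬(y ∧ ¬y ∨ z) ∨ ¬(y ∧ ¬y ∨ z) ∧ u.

¬z

¬(y ∧ ¬y ∨ z) ∨ ¬(y ∧ ¬y ∨ z) ∧ u
= ¬(y ∧ ¬y ∨ z)
= ¬z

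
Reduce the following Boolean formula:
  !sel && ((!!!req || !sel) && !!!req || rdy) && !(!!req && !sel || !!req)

!sel && ((!!!req || !sel) && !!!req || rdy) && !(!!req && !sel || !!req)
= !sel && (!!!req || rdy) && !(!!req && !sel || !!req)   (absorption)
= !sel && (!!!req || rdy) && !!!req   (absorption)
= !sel && !!!req   (absorption)
= !sel && !req   (double negation)

!sel && !req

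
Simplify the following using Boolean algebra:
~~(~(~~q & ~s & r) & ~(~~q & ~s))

~q | s

~~(~(~~q & ~s & r) & ~(~~q & ~s))
= ~(~~q & ~s & r | ~~q & ~s)   (De Morgan)
= ~(~~q & ~s)   (absorption)
= ~q | s   (De Morgan)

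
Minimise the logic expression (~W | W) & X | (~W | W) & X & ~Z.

X

(~W | W) & X | (~W | W) & X & ~Z
= (~W | W) & X
= X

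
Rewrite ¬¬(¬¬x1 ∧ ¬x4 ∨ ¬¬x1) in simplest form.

¬¬(¬¬x1 ∧ ¬x4 ∨ ¬¬x1)
= ¬¬¬¬x1   [absorption]
= ¬¬x1   [double negation]
= x1   [double negation]

x1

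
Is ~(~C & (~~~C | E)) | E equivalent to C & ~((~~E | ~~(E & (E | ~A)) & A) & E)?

No

E1: ~(~C & (~~~C | E)) | E
    = ~(~C & (~C | E)) | E   (double negation)
    = ~~C | E   (absorption)
    = C | E   (double negation)
E2: C & ~((~~E | ~~(E & (E | ~A)) & A) & E)
    = C & ~((~~E | ~~E & A) & E)   (absorption)
    = C & ~(~~E & E)   (absorption)
    = C & ~(E & E)   (double negation)
    = C & ~E   (idempotence)
These differ: at A=0, C=0, E=1, E1 = 1 but E2 = 0.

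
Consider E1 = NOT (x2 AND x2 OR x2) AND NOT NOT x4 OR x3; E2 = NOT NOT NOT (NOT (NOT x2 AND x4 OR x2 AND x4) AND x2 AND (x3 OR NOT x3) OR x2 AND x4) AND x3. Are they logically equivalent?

E1: NOT (x2 AND x2 OR x2) AND NOT NOT x4 OR x3
    = NOT (x2 OR x2) AND NOT NOT x4 OR x3   — idempotence
    = NOT x2 AND NOT NOT x4 OR x3   — idempotence
    = NOT x2 AND x4 OR x3   — double negation
E2: NOT NOT NOT (NOT (NOT x2 AND x4 OR x2 AND x4) AND x2 AND (x3 OR NOT x3) OR x2 AND x4) AND x3
    = NOT NOT NOT (NOT x4 AND x2 AND (x3 OR NOT x3) OR x2 AND x4) AND x3   — distribution
    = NOT NOT NOT (NOT x4 AND x2 OR x2 AND x4) AND x3   — complement / identity
    = NOT NOT NOT x2 AND x3   — distribution
    = NOT x2 AND x3   — double negation
These differ: at x2=0, x3=0, x4=1, E1 = 1 but E2 = 0.

No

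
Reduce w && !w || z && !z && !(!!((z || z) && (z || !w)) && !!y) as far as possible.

w && !w || z && !z && !(!!((z || z) && (z || !w)) && !!y)
= w && !w || z && !z && !(!!(z || z && !w) && !!y)
= w && !w || z && !z && !(!!z && !!y)
= w && !w || z && !z && (!z || !y)
= w && !w || z && !z
= w && !w
= false

false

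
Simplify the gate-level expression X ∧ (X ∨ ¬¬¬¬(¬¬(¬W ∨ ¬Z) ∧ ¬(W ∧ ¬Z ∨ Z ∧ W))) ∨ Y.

X ∨ Y

X ∧ (X ∨ ¬¬¬¬(¬¬(¬W ∨ ¬Z) ∧ ¬(W ∧ ¬Z ∨ Z ∧ W))) ∨ Y
= X ∧ (X ∨ ¬¬¬¬((¬W ∨ ¬Z) ∧ ¬(W ∧ ¬Z ∨ Z ∧ W))) ∨ Y   — double negation
= X ∧ (X ∨ ¬¬¬¬((¬W ∨ ¬Z) ∧ ¬W)) ∨ Y   — distribution
= X ∧ (X ∨ ¬¬¬¬¬W) ∨ Y   — absorption
= X ∧ (X ∨ ¬¬¬W) ∨ Y   — double negation
= X ∧ (X ∨ ¬W) ∨ Y   — double negation
= X ∨ Y   — absorption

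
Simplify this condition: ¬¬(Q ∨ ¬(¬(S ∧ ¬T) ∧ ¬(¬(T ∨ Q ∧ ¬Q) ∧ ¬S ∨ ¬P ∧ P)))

Q ∨ ¬T

¬¬(Q ∨ ¬(¬(S ∧ ¬T) ∧ ¬(¬(T ∨ Q ∧ ¬Q) ∧ ¬S ∨ ¬P ∧ P)))
= Q ∨ ¬(¬(S ∧ ¬T) ∧ ¬(¬(T ∨ Q ∧ ¬Q) ∧ ¬S ∨ ¬P ∧ P))   (double negation)
= Q ∨ ¬(¬(S ∧ ¬T) ∧ ¬(¬(T ∨ Q ∧ ¬Q) ∧ ¬S))   (complement / identity)
= Q ∨ S ∧ ¬T ∨ ¬(T ∨ Q ∧ ¬Q) ∧ ¬S   (De Morgan)
= Q ∨ S ∧ ¬T ∨ ¬T ∧ ¬S   (complement / identity)
= Q ∨ ¬T   (distribution)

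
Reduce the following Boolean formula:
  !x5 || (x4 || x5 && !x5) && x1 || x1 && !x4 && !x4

!x5 || x1

!x5 || (x4 || x5 && !x5) && x1 || x1 && !x4 && !x4
= !x5 || x4 && x1 || x1 && !x4 && !x4   (complement / identity)
= !x5 || x4 && x1 || x1 && !x4   (idempotence)
= !x5 || x1   (distribution)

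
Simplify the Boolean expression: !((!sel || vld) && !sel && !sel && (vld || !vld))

sel

!((!sel || vld) && !sel && !sel && (vld || !vld))
= !((!sel || vld) && !sel && (vld || !vld))   [idempotence]
= !((!sel || vld) && !sel)   [complement / identity]
= !!sel   [absorption]
= sel   [double negation]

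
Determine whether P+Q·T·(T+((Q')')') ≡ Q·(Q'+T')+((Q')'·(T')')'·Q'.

E1: P+Q·T·(T+((Q')')')
    = P+Q·T·(T+Q')   [double negation]
    = P+Q·T   [absorption]
E2: Q·(Q'+T')+((Q')'·(T')')'·Q'
    = Q·(Q'+T')+(Q'+T')·Q'   [De Morgan]
    = Q'+T'   [distribution]
These differ: at P=0, Q=0, T=1, E1 = 0 but E2 = 1.

No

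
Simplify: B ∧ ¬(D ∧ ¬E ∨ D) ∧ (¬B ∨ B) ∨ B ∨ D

B ∨ D

B ∧ ¬(D ∧ ¬E ∨ D) ∧ (¬B ∨ B) ∨ B ∨ D
= B ∧ ¬(D ∧ ¬E ∨ D) ∨ B ∨ D   — complement / identity
= B ∧ ¬D ∨ B ∨ D   — absorption
= B ∨ D   — absorption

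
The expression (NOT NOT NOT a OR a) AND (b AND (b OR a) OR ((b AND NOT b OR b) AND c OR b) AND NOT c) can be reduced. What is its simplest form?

b

(NOT NOT NOT a OR a) AND (b AND (b OR a) OR ((b AND NOT b OR b) AND c OR b) AND NOT c)
= (NOT NOT NOT a OR a) AND (b AND (b OR a) OR (b AND c OR b) AND NOT c)   [complement / identity]
= (NOT NOT NOT a OR a) AND (b AND (b OR a) OR b AND NOT c)   [absorption]
= (NOT NOT NOT a OR a) AND (b OR b AND NOT c)   [absorption]
= (NOT NOT NOT a OR a) AND b   [absorption]
= (NOT a OR a) AND b   [double negation]
= b   [complement / identity]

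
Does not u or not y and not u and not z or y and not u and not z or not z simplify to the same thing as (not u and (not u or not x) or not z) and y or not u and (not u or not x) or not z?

E1: not u or not y and not u and not z or y and not u and not z or not z
    = not u or not u and not z or not z
    = not u or not z
E2: (not u and (not u or not x) or not z) and y or not u and (not u or not x) or not z
    = not u and (not u or not x) or not z
    = not u or not z
Both reduce to not u or not z, so they are equivalent.

Yes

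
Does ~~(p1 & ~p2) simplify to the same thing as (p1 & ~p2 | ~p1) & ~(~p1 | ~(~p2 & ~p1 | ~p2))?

Yes

E1: ~~(p1 & ~p2)
    = p1 & ~p2   [double negation]
E2: (p1 & ~p2 | ~p1) & ~(~p1 | ~(~p2 & ~p1 | ~p2))
    = (p1 & ~p2 | ~p1) & ~(~p1 | ~~p2)   [absorption]
    = (p1 & ~p2 | ~p1) & p1 & ~p2   [De Morgan]
    = p1 & ~p2   [absorption]
Both reduce to p1 & ~p2, so they are equivalent.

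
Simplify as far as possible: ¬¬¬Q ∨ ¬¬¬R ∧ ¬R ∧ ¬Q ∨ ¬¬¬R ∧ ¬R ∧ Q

¬¬¬Q ∨ ¬¬¬R ∧ ¬R ∧ ¬Q ∨ ¬¬¬R ∧ ¬R ∧ Q
= ¬¬¬Q ∨ ¬¬¬R ∧ ¬R   (distribution)
= ¬Q ∨ ¬¬¬R ∧ ¬R   (double negation)
= ¬Q ∨ ¬R ∧ ¬R   (double negation)
= ¬Q ∨ ¬R   (idempotence)

¬Q ∨ ¬R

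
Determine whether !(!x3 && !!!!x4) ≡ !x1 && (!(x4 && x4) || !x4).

E1: !(!x3 && !!!!x4)
    = x3 || !!!x4   (De Morgan)
    = x3 || !x4   (double negation)
E2: !x1 && (!(x4 && x4) || !x4)
    = !x1 && (!x4 || !x4)   (idempotence)
    = !x1 && !x4   (idempotence)
These differ: at x1=1, x3=1, x4=0, E1 = 1 but E2 = 0.

No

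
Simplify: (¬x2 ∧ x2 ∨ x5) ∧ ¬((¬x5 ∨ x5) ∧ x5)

False

(¬x2 ∧ x2 ∨ x5) ∧ ¬((¬x5 ∨ x5) ∧ x5)
= x5 ∧ ¬((¬x5 ∨ x5) ∧ x5)
= x5 ∧ ¬x5
= False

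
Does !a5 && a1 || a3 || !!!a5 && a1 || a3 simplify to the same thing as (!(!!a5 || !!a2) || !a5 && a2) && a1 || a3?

E1: !a5 && a1 || a3 || !!!a5 && a1 || a3
    = !a5 && a1 || a3 || !a5 && a1 || a3   (double negation)
    = !a5 && a1 || a3   (idempotence)
E2: (!(!!a5 || !!a2) || !a5 && a2) && a1 || a3
    = (!a5 && !a2 || !a5 && a2) && a1 || a3   (De Morgan)
    = !a5 && a1 || a3   (distribution)
Both reduce to !a5 && a1 || a3, so they are equivalent.

Yes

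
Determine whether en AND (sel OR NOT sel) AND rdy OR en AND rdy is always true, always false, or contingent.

en AND (sel OR NOT sel) AND rdy OR en AND rdy
= en AND rdy OR en AND rdy   [complement / identity]
= en AND rdy   [idempotence]
This depends on en, rdy, so it is not a constant.

contingent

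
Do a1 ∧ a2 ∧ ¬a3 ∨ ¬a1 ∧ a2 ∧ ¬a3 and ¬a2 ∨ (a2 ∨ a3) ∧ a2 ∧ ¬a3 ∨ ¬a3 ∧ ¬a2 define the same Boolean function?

E1: a1 ∧ a2 ∧ ¬a3 ∨ ¬a1 ∧ a2 ∧ ¬a3
    = a2 ∧ ¬a3
E2: ¬a2 ∨ (a2 ∨ a3) ∧ a2 ∧ ¬a3 ∨ ¬a3 ∧ ¬a2
    = ¬a2 ∨ a2 ∧ ¬a3 ∨ ¬a3 ∧ ¬a2
    = ¬a2 ∨ ¬a3
These differ: at a1=0, a2=0, a3=0, E1 = 0 but E2 = 1.

No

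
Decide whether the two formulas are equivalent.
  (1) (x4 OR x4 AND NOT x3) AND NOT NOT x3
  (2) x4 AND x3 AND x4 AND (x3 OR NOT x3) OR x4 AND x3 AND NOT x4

Yes

E1: (x4 OR x4 AND NOT x3) AND NOT NOT x3
    = x4 AND NOT NOT x3   [absorption]
    = x4 AND x3   [double negation]
E2: x4 AND x3 AND x4 AND (x3 OR NOT x3) OR x4 AND x3 AND NOT x4
    = x4 AND x3 AND x4 OR x4 AND x3 AND NOT x4   [complement / identity]
    = x4 AND x3   [distribution]
Both reduce to x4 AND x3, so they are equivalent.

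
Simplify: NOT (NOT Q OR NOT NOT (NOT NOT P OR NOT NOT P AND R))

Q AND NOT P

NOT (NOT Q OR NOT NOT (NOT NOT P OR NOT NOT P AND R))
= NOT (NOT Q OR NOT NOT NOT NOT P)
= NOT (NOT Q OR NOT NOT P)
= Q AND NOT P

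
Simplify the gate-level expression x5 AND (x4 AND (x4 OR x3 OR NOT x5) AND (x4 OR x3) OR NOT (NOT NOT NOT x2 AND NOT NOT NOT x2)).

x5 AND (x4 AND (x4 OR x3 OR NOT x5) AND (x4 OR x3) OR NOT (NOT NOT NOT x2 AND NOT NOT NOT x2))
= x5 AND (x4 AND (x4 OR x3) OR NOT (NOT NOT NOT x2 AND NOT NOT NOT x2))
= x5 AND (x4 OR NOT (NOT NOT NOT x2 AND NOT NOT NOT x2))
= x5 AND (x4 OR NOT NOT NOT NOT x2)
= x5 AND (x4 OR NOT NOT x2)
= x5 AND (x4 OR x2)

x5 AND (x4 OR x2)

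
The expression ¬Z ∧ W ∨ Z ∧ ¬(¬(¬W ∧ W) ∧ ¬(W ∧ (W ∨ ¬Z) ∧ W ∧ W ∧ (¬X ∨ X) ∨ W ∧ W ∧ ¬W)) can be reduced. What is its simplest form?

¬Z ∧ W ∨ Z ∧ ¬(¬(¬W ∧ W) ∧ ¬(W ∧ (W ∨ ¬Z) ∧ W ∧ W ∧ (¬X ∨ X) ∨ W ∧ W ∧ ¬W))
= ¬Z ∧ W ∨ Z ∧ ¬(¬(¬W ∧ W) ∧ ¬(W ∧ W ∧ W ∧ (¬X ∨ X) ∨ W ∧ W ∧ ¬W))   [absorption]
= ¬Z ∧ W ∨ Z ∧ (¬W ∧ W ∨ W ∧ W ∧ W ∧ (¬X ∨ X) ∨ W ∧ W ∧ ¬W)   [De Morgan]
= ¬Z ∧ W ∨ Z ∧ (¬W ∧ W ∨ W ∧ W ∧ W ∨ W ∧ W ∧ ¬W)   [complement / identity]
= ¬Z ∧ W ∨ Z ∧ (¬W ∧ W ∨ W ∧ W)   [distribution]
= ¬Z ∧ W ∨ Z ∧ W   [distribution]
= W   [distribution]

W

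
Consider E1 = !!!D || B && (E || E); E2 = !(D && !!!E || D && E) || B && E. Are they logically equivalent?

E1: !!!D || B && (E || E)
    = !!!D || B && E   [idempotence]
    = !D || B && E   [double negation]
E2: !(D && !!!E || D && E) || B && E
    = !(D && !E || D && E) || B && E   [double negation]
    = !D || B && E   [distribution]
Both reduce to !D || B && E, so they are equivalent.

Yes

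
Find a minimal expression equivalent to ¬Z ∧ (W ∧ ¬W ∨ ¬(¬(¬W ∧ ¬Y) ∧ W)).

¬Z ∧ (W ∧ ¬W ∨ ¬(¬(¬W ∧ ¬Y) ∧ W))
= ¬Z ∧ (W ∧ ¬W ∨ ¬((W ∨ Y) ∧ W))   — De Morgan
= ¬Z ∧ ¬((W ∨ Y) ∧ W)   — complement / identity
= ¬Z ∧ ¬W   — absorption

¬Z ∧ ¬W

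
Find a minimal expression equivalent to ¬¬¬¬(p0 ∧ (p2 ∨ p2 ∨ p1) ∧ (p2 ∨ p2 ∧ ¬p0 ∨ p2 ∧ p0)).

p0 ∧ p2

¬¬¬¬(p0 ∧ (p2 ∨ p2 ∨ p1) ∧ (p2 ∨ p2 ∧ ¬p0 ∨ p2 ∧ p0))
= ¬¬¬¬(p0 ∧ (p2 ∨ p2 ∨ p1) ∧ (p2 ∨ p2))
= ¬¬¬¬(p0 ∧ (p2 ∨ p2))
= ¬¬(p0 ∧ (p2 ∨ p2))
= ¬¬(p0 ∧ p2)
= p0 ∧ p2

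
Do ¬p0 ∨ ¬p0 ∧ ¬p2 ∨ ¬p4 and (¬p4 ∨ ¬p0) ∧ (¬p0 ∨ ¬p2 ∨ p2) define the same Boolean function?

E1: ¬p0 ∨ ¬p0 ∧ ¬p2 ∨ ¬p4
    = ¬p0 ∨ ¬p4   [absorption]
E2: (¬p4 ∨ ¬p0) ∧ (¬p0 ∨ ¬p2 ∨ p2)
    = ¬p0 ∨ ¬p4 ∧ (¬p2 ∨ p2)   [distribution]
    = ¬p0 ∨ ¬p4   [complement / identity]
Both reduce to ¬p0 ∨ ¬p4, so they are equivalent.

Yes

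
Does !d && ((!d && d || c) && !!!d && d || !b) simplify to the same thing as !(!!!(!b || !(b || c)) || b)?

No

E1: !d && ((!d && d || c) && !!!d && d || !b)
    = !d && ((!d && d || c) && !d && d || !b)
    = !d && (!d && d || !b)
    = !d && !b
E2: !(!!!(!b || !(b || c)) || b)
    = !(!!(b && (b || c)) || b)
    = !(!!b || b)
    = !(b || b)
    = !b
These differ: at b=0, c=1, d=1, E1 = 0 but E2 = 1.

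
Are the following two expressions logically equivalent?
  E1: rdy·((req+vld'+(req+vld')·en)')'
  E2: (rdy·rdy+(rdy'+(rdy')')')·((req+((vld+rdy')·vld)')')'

Yes

E1: rdy·((req+vld'+(req+vld')·en)')'
    = rdy·((req+vld')')'   — absorption
    = rdy·(req+vld')   — double negation
E2: (rdy·rdy+(rdy'+(rdy')')')·((req+((vld+rdy')·vld)')')'
    = (rdy·rdy+rdy·rdy')·((req+((vld+rdy')·vld)')')'   — De Morgan
    = (rdy·rdy+rdy·rdy')·(req+((vld+rdy')·vld)')   — double negation
    = rdy·(req+((vld+rdy')·vld)')   — distribution
    = rdy·(req+vld')   — absorption
Both reduce to rdy·(req+vld'), so they are equivalent.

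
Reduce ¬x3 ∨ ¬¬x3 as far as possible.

¬x3 ∨ ¬¬x3
= ¬x3 ∨ x3   — double negation
= True   — complement

True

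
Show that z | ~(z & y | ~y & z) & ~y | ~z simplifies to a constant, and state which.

z | ~(z & y | ~y & z) & ~y | ~z
= z | ~z & ~y | ~z   — distribution
= z | ~z   — absorption
= 1   — complement

1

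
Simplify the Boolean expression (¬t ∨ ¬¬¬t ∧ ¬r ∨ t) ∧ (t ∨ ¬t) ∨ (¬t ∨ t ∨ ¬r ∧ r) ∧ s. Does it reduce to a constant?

(¬t ∨ ¬¬¬t ∧ ¬r ∨ t) ∧ (t ∨ ¬t) ∨ (¬t ∨ t ∨ ¬r ∧ r) ∧ s
= (¬t ∨ ¬t ∧ ¬r ∨ t) ∧ (t ∨ ¬t) ∨ (¬t ∨ t ∨ ¬r ∧ r) ∧ s
= (¬t ∨ ¬t ∧ ¬r ∨ t) ∧ (t ∨ ¬t) ∨ (¬t ∨ t) ∧ s
= (¬t ∨ t) ∧ (t ∨ ¬t) ∨ (¬t ∨ t) ∧ s
= ¬t ∨ t ∨ (¬t ∨ t) ∧ s
= ¬t ∨ t
= True

True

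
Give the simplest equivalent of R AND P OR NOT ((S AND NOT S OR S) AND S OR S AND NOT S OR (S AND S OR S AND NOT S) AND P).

R AND P OR NOT ((S AND NOT S OR S) AND S OR S AND NOT S OR (S AND S OR S AND NOT S) AND P)
= R AND P OR NOT (S AND S OR S AND NOT S OR (S AND S OR S AND NOT S) AND P)
= R AND P OR NOT (S AND S OR S AND NOT S)
= R AND P OR NOT S

R AND P OR NOT S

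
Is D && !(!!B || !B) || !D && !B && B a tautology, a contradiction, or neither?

contradiction

D && !(!!B || !B) || !D && !B && B
= D && !B && B || !D && !B && B   — De Morgan
= !B && B   — distribution
= false   — complement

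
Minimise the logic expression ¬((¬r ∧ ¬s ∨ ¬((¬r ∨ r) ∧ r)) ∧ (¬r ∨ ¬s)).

r

¬((¬r ∧ ¬s ∨ ¬((¬r ∨ r) ∧ r)) ∧ (¬r ∨ ¬s))
= ¬((¬r ∧ ¬s ∨ ¬r) ∧ (¬r ∨ ¬s))   (complement / identity)
= ¬(¬r ∧ (¬r ∨ ¬s))   (absorption)
= ¬¬r   (absorption)
= r   (double negation)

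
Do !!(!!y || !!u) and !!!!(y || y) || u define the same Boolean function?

E1: !!(!!y || !!u)
    = !(!y && !u)   [De Morgan]
    = y || u   [De Morgan]
E2: !!!!(y || y) || u
    = !!!!y || u   [idempotence]
    = !!y || u   [double negation]
    = y || u   [double negation]
Both reduce to y || u, so they are equivalent.

Yes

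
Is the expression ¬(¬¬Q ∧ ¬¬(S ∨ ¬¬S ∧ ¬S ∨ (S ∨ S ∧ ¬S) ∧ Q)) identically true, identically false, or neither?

¬(¬¬Q ∧ ¬¬(S ∨ ¬¬S ∧ ¬S ∨ (S ∨ S ∧ ¬S) ∧ Q))
= ¬Q ∨ ¬(S ∨ ¬¬S ∧ ¬S ∨ (S ∨ S ∧ ¬S) ∧ Q)   — De Morgan
= ¬Q ∨ ¬(S ∨ S ∧ ¬S ∨ (S ∨ S ∧ ¬S) ∧ Q)   — double negation
= ¬Q ∨ ¬(S ∨ S ∧ ¬S)   — absorption
= ¬Q ∨ ¬S   — complement / identity
This depends on Q, S, so it is not a constant.

neither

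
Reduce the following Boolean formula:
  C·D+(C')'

C·D+(C')'
= C·D+C   — double negation
= C   — absorption

C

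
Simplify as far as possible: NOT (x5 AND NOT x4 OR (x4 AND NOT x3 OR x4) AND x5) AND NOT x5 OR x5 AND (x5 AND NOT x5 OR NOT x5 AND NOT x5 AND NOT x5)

NOT (x5 AND NOT x4 OR (x4 AND NOT x3 OR x4) AND x5) AND NOT x5 OR x5 AND (x5 AND NOT x5 OR NOT x5 AND NOT x5 AND NOT x5)
= NOT (x5 AND NOT x4 OR x4 AND x5) AND NOT x5 OR x5 AND (x5 AND NOT x5 OR NOT x5 AND NOT x5 AND NOT x5)
= NOT (x5 AND NOT x4 OR x4 AND x5) AND NOT x5 OR x5 AND (x5 AND NOT x5 OR NOT x5 AND NOT x5)
= NOT (x5 AND NOT x4 OR x4 AND x5) AND NOT x5 OR x5 AND NOT x5
= NOT x5 AND NOT x5 OR x5 AND NOT x5
= NOT x5

NOT x5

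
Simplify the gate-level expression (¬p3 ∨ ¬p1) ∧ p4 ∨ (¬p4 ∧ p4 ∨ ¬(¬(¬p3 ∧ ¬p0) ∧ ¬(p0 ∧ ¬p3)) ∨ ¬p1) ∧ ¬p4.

(¬p3 ∨ ¬p1) ∧ p4 ∨ (¬p4 ∧ p4 ∨ ¬(¬(¬p3 ∧ ¬p0) ∧ ¬(p0 ∧ ¬p3)) ∨ ¬p1) ∧ ¬p4
= (¬p3 ∨ ¬p1) ∧ p4 ∨ (¬p4 ∧ p4 ∨ ¬p3 ∧ ¬p0 ∨ p0 ∧ ¬p3 ∨ ¬p1) ∧ ¬p4   (De Morgan)
= (¬p3 ∨ ¬p1) ∧ p4 ∨ (¬p4 ∧ p4 ∨ ¬p3 ∨ ¬p1) ∧ ¬p4   (distribution)
= (¬p3 ∨ ¬p1) ∧ p4 ∨ (¬p3 ∨ ¬p1) ∧ ¬p4   (complement / identity)
= ¬p3 ∨ ¬p1   (distribution)

¬p3 ∨ ¬p1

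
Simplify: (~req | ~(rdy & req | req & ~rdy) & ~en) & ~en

~req & ~en

(~req | ~(rdy & req | req & ~rdy) & ~en) & ~en
= (~req | ~req & ~en) & ~en
= ~req & ~en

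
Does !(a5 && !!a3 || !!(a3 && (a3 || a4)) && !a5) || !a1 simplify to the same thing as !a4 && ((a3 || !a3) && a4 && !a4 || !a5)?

E1: !(a5 && !!a3 || !!(a3 && (a3 || a4)) && !a5) || !a1
    = !(a5 && !!a3 || !!a3 && !a5) || !a1   — absorption
    = !!!a3 || !a1   — distribution
    = !a3 || !a1   — double negation
E2: !a4 && ((a3 || !a3) && a4 && !a4 || !a5)
    = !a4 && (a4 && !a4 || !a5)   — complement / identity
    = !a4 && !a5   — complement / identity
These differ: at a1=0, a3=0, a4=1, a5=0, E1 = 1 but E2 = 0.

No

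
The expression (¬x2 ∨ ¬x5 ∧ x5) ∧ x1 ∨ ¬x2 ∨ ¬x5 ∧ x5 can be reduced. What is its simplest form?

(¬x2 ∨ ¬x5 ∧ x5) ∧ x1 ∨ ¬x2 ∨ ¬x5 ∧ x5
= ¬x2 ∨ ¬x5 ∧ x5   [absorption]
= ¬x2   [complement / identity]

¬x2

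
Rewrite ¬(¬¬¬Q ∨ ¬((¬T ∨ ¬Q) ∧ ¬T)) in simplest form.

¬(¬¬¬Q ∨ ¬((¬T ∨ ¬Q) ∧ ¬T))
= ¬(¬Q ∨ ¬((¬T ∨ ¬Q) ∧ ¬T))   — double negation
= ¬(¬Q ∨ ¬¬T)   — absorption
= Q ∧ ¬T   — De Morgan

Q ∧ ¬T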